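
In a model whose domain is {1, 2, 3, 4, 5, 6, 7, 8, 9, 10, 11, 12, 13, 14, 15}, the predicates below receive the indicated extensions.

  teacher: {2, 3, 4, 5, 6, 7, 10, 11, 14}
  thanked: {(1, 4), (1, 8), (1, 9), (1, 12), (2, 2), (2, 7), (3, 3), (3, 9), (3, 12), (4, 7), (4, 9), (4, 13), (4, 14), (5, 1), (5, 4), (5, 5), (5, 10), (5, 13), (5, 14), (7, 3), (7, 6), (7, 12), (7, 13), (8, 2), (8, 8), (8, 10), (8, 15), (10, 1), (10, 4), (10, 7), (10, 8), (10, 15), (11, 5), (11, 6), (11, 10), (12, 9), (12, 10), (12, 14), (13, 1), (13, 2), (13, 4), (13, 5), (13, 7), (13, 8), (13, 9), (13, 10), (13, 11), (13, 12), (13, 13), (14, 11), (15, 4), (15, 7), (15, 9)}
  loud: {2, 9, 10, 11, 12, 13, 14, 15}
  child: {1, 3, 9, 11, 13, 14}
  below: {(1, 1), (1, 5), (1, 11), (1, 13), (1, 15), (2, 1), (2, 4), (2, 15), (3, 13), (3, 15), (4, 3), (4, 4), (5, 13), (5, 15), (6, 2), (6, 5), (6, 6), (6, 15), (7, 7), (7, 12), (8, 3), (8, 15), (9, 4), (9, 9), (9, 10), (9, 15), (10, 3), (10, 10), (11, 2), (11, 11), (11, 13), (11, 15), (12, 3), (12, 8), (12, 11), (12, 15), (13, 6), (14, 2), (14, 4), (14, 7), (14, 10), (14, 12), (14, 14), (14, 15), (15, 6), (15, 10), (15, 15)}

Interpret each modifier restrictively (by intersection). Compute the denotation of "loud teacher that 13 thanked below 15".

{2, 11}

⟦that 13 thanked⟧ = {x : ⟨13, x⟩ ∈ ⟦thanked⟧} = {1, 2, 4, 5, 7, 8, 9, 10, 11, 12, 13}
⟦below 15⟧ = {x : ⟨x, 15⟩ ∈ ⟦below⟧} = {1, 2, 3, 5, 6, 8, 9, 11, 12, 14, 15}
⟦teacher⟧ = {2, 3, 4, 5, 6, 7, 10, 11, 14}
… ∩ ⟦that 13 thanked⟧ = {2, 3, 4, 5, 6, 7, 10, 11, 14} ∩ {1, 2, 4, 5, 7, 8, 9, 10, 11, 12, 13} = {2, 4, 5, 7, 10, 11}
… ∩ ⟦below 15⟧ = {2, 4, 5, 7, 10, 11} ∩ {1, 2, 3, 5, 6, 8, 9, 11, 12, 14, 15} = {2, 5, 11}
… ∩ ⟦loud⟧ = {2, 5, 11} ∩ {2, 9, 10, 11, 12, 13, 14, 15} = {2, 11}
So ⟦loud teacher that 13 thanked below 15⟧ = {2, 11}.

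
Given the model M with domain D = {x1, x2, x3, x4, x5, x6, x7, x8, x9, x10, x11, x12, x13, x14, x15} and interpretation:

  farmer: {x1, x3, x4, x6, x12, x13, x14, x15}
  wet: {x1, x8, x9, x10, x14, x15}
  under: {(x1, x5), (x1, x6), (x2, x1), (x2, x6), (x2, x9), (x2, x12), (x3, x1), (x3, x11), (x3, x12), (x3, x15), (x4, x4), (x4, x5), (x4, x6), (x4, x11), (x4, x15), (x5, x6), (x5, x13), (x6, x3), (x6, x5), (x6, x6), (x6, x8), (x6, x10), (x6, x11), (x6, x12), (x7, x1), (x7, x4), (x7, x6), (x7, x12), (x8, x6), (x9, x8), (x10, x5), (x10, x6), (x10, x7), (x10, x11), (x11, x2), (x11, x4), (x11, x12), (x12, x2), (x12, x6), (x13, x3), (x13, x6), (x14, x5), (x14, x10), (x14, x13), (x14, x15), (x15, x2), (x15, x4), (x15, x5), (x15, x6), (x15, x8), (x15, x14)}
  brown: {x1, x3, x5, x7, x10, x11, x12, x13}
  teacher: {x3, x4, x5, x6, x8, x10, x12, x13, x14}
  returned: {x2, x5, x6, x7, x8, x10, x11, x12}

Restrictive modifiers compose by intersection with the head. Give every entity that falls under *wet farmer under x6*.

⟦under x6⟧ = {x : ⟨x, x6⟩ ∈ ⟦under⟧} = {x1, x2, x4, x5, x6, x7, x8, x10, x12, x13, x15}
⟦farmer⟧ = {x1, x3, x4, x6, x12, x13, x14, x15}
… ∩ ⟦under x6⟧ = {x1, x3, x4, x6, x12, x13, x14, x15} ∩ {x1, x2, x4, x5, x6, x7, x8, x10, x12, x13, x15} = {x1, x4, x6, x12, x13, x15}
… ∩ ⟦wet⟧ = {x1, x4, x6, x12, x13, x15} ∩ {x1, x8, x9, x10, x14, x15} = {x1, x15}
So ⟦wet farmer under x6⟧ = {x1, x15}.

{x1, x15}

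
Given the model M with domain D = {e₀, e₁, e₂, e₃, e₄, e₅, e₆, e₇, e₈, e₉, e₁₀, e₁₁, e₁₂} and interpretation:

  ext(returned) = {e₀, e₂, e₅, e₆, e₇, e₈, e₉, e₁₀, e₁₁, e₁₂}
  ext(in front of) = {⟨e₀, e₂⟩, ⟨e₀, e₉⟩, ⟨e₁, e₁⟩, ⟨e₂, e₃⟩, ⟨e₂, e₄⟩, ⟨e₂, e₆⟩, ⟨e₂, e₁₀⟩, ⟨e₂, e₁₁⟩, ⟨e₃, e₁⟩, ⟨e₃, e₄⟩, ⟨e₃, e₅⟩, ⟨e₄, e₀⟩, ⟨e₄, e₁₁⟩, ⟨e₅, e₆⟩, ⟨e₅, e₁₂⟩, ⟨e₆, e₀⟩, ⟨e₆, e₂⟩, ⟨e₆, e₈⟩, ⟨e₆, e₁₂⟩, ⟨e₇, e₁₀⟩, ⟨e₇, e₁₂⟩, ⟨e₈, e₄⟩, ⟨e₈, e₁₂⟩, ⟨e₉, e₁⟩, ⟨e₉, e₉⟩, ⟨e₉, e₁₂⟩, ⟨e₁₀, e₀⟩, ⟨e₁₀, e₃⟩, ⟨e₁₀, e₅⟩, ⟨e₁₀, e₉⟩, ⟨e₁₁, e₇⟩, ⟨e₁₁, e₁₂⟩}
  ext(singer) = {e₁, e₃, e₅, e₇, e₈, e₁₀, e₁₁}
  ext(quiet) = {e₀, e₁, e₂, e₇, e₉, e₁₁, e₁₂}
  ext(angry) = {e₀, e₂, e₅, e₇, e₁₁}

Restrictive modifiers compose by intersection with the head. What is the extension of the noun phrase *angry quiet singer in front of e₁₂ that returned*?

⟦in front of e₁₂⟧ = {x : ⟨x, e₁₂⟩ ∈ ⟦in front of⟧} = {e₅, e₆, e₇, e₈, e₉, e₁₁}
⟦that returned⟧ = ⟦returned⟧ = {e₀, e₂, e₅, e₆, e₇, e₈, e₉, e₁₀, e₁₁, e₁₂}
⟦singer⟧ = {e₁, e₃, e₅, e₇, e₈, e₁₀, e₁₁}
… ∩ ⟦in front of e₁₂⟧ = {e₁, e₃, e₅, e₇, e₈, e₁₀, e₁₁} ∩ {e₅, e₆, e₇, e₈, e₉, e₁₁} = {e₅, e₇, e₈, e₁₁}
… ∩ ⟦that returned⟧ = {e₅, e₇, e₈, e₁₁} ∩ {e₀, e₂, e₅, e₆, e₇, e₈, e₉, e₁₀, e₁₁, e₁₂} = {e₅, e₇, e₈, e₁₁}
… ∩ ⟦angry⟧ = {e₅, e₇, e₈, e₁₁} ∩ {e₀, e₂, e₅, e₇, e₁₁} = {e₅, e₇, e₁₁}
… ∩ ⟦quiet⟧ = {e₅, e₇, e₁₁} ∩ {e₀, e₁, e₂, e₇, e₉, e₁₁, e₁₂} = {e₇, e₁₁}
So ⟦angry quiet singer in front of e₁₂ that returned⟧ = {e₇, e₁₁}.

{e₇, e₁₁}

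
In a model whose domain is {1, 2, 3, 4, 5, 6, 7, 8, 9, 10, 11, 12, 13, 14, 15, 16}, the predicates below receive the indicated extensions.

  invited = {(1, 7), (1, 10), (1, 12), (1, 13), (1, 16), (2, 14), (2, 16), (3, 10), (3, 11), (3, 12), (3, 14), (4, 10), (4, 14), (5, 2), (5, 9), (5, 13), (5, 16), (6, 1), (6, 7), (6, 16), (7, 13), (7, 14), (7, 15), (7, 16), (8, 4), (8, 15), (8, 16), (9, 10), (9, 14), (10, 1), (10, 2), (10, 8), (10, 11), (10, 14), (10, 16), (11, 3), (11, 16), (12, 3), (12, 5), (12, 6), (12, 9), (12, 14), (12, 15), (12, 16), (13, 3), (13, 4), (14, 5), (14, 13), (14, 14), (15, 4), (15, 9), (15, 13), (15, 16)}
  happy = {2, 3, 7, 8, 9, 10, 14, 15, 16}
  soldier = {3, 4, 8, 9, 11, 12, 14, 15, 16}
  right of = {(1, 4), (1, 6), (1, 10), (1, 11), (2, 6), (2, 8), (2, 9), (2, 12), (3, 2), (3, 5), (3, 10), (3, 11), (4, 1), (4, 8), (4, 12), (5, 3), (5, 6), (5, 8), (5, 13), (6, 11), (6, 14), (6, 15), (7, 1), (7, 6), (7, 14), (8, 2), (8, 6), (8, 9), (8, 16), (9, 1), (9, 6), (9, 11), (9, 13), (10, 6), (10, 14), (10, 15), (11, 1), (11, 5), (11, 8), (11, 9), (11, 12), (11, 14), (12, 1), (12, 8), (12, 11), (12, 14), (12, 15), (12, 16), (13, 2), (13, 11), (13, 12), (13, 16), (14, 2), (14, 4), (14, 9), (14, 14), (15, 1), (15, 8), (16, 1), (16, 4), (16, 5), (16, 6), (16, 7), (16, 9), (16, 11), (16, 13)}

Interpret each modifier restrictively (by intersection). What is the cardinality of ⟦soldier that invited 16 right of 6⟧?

⟦that invited 16⟧ = {x : ⟨x, 16⟩ ∈ ⟦invited⟧} = {1, 2, 5, 6, 7, 8, 10, 11, 12, 15}
⟦right of 6⟧ = {x : ⟨x, 6⟩ ∈ ⟦right of⟧} = {1, 2, 5, 7, 8, 9, 10, 16}
⟦soldier⟧ = {3, 4, 8, 9, 11, 12, 14, 15, 16}
… ∩ ⟦that invited 16⟧ = {3, 4, 8, 9, 11, 12, 14, 15, 16} ∩ {1, 2, 5, 6, 7, 8, 10, 11, 12, 15} = {8, 11, 12, 15}
… ∩ ⟦right of 6⟧ = {8, 11, 12, 15} ∩ {1, 2, 5, 7, 8, 9, 10, 16} = {8}
⟦soldier that invited 16 right of 6⟧ = {8}, so the cardinality is 1.

1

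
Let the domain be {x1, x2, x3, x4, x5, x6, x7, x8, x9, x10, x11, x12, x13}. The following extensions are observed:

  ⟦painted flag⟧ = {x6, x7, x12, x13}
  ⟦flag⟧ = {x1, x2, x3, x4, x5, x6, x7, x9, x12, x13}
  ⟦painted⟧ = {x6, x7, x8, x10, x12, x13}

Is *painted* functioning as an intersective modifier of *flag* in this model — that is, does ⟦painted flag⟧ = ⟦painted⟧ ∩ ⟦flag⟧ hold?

⟦painted⟧ ∩ ⟦flag⟧ = {x6, x7, x8, x10, x12, x13} ∩ {x1, x2, x3, x4, x5, x6, x7, x9, x12, x13} = {x6, x7, x12, x13}
Observed ⟦painted flag⟧ = {x6, x7, x12, x13}.
These coincide, so the modifier is intersective here.

yes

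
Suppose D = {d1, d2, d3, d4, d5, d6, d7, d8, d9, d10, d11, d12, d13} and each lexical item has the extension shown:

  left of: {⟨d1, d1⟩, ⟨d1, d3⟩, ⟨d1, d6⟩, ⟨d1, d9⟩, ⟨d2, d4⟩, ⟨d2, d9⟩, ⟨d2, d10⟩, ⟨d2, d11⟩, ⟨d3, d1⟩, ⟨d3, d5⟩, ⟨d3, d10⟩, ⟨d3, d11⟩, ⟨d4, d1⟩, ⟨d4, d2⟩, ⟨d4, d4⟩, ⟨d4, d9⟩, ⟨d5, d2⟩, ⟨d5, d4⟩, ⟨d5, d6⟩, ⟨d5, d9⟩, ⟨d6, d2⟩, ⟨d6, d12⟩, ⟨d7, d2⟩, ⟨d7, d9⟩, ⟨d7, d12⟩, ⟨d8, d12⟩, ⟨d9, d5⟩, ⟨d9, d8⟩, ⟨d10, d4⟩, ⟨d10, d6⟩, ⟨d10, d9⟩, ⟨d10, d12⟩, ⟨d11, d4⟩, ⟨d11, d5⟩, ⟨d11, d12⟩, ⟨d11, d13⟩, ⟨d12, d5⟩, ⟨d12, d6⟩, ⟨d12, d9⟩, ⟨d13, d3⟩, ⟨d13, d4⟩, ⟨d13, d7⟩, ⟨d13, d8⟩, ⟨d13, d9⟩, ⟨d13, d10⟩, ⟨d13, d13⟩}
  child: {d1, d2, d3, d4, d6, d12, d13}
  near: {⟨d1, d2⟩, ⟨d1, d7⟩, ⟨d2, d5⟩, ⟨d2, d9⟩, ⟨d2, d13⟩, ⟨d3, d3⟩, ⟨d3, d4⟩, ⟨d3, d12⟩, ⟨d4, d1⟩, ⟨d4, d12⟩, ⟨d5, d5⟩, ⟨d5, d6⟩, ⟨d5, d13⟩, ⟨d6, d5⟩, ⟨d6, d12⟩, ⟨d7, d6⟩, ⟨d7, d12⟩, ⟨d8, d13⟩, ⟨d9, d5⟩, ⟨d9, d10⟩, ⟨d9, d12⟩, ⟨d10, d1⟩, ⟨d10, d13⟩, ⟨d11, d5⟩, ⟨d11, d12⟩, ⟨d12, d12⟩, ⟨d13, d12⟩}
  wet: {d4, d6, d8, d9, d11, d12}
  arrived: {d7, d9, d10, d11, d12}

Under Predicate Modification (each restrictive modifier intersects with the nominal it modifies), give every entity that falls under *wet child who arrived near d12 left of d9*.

⟦who arrived⟧ = ⟦arrived⟧ = {d7, d9, d10, d11, d12}
⟦near d12⟧ = {x : ⟨x, d12⟩ ∈ ⟦near⟧} = {d3, d4, d6, d7, d9, d11, d12, d13}
⟦left of d9⟧ = {x : ⟨x, d9⟩ ∈ ⟦left of⟧} = {d1, d2, d4, d5, d7, d10, d12, d13}
⟦child⟧ = {d1, d2, d3, d4, d6, d12, d13}
… ∩ ⟦who arrived⟧ = {d1, d2, d3, d4, d6, d12, d13} ∩ {d7, d9, d10, d11, d12} = {d12}
… ∩ ⟦near d12⟧ = {d12} ∩ {d3, d4, d6, d7, d9, d11, d12, d13} = {d12}
… ∩ ⟦left of d9⟧ = {d12} ∩ {d1, d2, d4, d5, d7, d10, d12, d13} = {d12}
… ∩ ⟦wet⟧ = {d12} ∩ {d4, d6, d8, d9, d11, d12} = {d12}
So ⟦wet child who arrived near d12 left of d9⟧ = {d12}.

{d12}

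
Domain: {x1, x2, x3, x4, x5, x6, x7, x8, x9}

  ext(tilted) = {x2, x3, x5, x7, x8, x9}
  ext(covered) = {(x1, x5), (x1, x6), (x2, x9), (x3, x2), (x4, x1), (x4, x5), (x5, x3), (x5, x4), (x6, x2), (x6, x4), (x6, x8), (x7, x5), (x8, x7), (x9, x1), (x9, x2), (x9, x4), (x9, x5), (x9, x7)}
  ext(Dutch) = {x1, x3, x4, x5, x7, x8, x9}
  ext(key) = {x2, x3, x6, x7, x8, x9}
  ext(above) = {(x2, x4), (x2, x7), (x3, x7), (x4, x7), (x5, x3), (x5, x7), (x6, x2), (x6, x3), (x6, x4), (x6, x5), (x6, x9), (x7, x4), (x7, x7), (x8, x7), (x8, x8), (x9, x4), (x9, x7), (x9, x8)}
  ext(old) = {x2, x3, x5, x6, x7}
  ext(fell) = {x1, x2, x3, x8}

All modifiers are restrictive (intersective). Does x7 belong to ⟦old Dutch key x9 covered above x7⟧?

yes

⟦x9 covered⟧ = {x : ⟨x9, x⟩ ∈ ⟦covered⟧} = {x1, x2, x4, x5, x7}
⟦above x7⟧ = {x : ⟨x, x7⟩ ∈ ⟦above⟧} = {x2, x3, x4, x5, x7, x8, x9}
⟦key⟧ = {x2, x3, x6, x7, x8, x9}
… ∩ ⟦x9 covered⟧ = {x2, x3, x6, x7, x8, x9} ∩ {x1, x2, x4, x5, x7} = {x2, x7}
… ∩ ⟦above x7⟧ = {x2, x7} ∩ {x2, x3, x4, x5, x7, x8, x9} = {x2, x7}
… ∩ ⟦old⟧ = {x2, x7} ∩ {x2, x3, x5, x6, x7} = {x2, x7}
… ∩ ⟦Dutch⟧ = {x2, x7} ∩ {x1, x3, x4, x5, x7, x8, x9} = {x7}
⟦old Dutch key x9 covered above x7⟧ = {x7}; x7 ∈ this set.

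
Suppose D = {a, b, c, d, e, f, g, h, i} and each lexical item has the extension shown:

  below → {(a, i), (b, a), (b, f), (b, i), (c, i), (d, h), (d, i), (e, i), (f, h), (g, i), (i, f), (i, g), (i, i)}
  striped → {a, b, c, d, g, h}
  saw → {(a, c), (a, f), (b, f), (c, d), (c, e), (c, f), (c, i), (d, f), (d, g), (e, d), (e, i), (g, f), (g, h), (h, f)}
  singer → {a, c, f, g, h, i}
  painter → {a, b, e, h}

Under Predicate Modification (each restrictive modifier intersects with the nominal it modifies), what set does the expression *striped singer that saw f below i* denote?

{a, c, g}

⟦that saw f⟧ = {x : ⟨x, f⟩ ∈ ⟦saw⟧} = {a, b, c, d, g, h}
⟦below i⟧ = {x : ⟨x, i⟩ ∈ ⟦below⟧} = {a, b, c, d, e, g, i}
⟦singer⟧ = {a, c, f, g, h, i}
… ∩ ⟦that saw f⟧ = {a, c, f, g, h, i} ∩ {a, b, c, d, g, h} = {a, c, g, h}
… ∩ ⟦below i⟧ = {a, c, g, h} ∩ {a, b, c, d, e, g, i} = {a, c, g}
… ∩ ⟦striped⟧ = {a, c, g} ∩ {a, b, c, d, g, h} = {a, c, g}
So ⟦striped singer that saw f below i⟧ = {a, c, g}.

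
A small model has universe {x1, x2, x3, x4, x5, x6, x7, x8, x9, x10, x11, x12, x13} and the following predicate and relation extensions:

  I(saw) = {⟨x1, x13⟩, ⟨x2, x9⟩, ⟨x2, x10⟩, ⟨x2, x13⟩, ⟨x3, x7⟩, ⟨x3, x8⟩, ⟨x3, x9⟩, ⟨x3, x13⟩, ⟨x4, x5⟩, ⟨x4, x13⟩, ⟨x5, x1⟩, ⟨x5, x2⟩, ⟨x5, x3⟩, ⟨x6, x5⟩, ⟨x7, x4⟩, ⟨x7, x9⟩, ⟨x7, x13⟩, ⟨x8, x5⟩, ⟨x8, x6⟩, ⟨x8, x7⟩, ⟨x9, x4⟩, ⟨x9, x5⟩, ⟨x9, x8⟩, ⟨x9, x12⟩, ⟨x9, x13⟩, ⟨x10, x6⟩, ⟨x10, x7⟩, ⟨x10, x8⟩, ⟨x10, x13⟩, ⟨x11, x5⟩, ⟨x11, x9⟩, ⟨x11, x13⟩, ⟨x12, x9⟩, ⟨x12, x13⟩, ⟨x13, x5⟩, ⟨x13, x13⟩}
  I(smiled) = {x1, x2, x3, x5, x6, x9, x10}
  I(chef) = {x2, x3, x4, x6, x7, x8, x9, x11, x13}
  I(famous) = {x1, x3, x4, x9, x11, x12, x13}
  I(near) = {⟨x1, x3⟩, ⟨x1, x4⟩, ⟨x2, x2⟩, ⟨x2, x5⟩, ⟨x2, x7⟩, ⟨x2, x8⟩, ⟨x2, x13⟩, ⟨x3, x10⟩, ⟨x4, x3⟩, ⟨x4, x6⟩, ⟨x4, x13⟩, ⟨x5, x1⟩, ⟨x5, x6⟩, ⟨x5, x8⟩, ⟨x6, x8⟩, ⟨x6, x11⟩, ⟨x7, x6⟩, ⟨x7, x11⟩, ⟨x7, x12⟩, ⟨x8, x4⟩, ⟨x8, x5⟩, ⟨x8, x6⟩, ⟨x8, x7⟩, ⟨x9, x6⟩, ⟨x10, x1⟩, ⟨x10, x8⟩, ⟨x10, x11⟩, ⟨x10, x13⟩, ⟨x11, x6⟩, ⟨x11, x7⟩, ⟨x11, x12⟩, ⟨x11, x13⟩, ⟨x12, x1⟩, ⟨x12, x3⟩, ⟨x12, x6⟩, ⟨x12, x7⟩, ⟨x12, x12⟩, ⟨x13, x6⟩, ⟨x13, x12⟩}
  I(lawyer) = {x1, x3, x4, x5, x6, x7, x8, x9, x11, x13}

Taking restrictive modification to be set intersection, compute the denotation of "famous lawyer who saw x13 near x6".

{x4, x9, x11, x13}

⟦who saw x13⟧ = {x : ⟨x, x13⟩ ∈ ⟦saw⟧} = {x1, x2, x3, x4, x7, x9, x10, x11, x12, x13}
⟦near x6⟧ = {x : ⟨x, x6⟩ ∈ ⟦near⟧} = {x4, x5, x7, x8, x9, x11, x12, x13}
⟦lawyer⟧ = {x1, x3, x4, x5, x6, x7, x8, x9, x11, x13}
… ∩ ⟦who saw x13⟧ = {x1, x3, x4, x5, x6, x7, x8, x9, x11, x13} ∩ {x1, x2, x3, x4, x7, x9, x10, x11, x12, x13} = {x1, x3, x4, x7, x9, x11, x13}
… ∩ ⟦near x6⟧ = {x1, x3, x4, x7, x9, x11, x13} ∩ {x4, x5, x7, x8, x9, x11, x12, x13} = {x4, x7, x9, x11, x13}
… ∩ ⟦famous⟧ = {x4, x7, x9, x11, x13} ∩ {x1, x3, x4, x9, x11, x12, x13} = {x4, x9, x11, x13}
So ⟦famous lawyer who saw x13 near x6⟧ = {x4, x9, x11, x13}.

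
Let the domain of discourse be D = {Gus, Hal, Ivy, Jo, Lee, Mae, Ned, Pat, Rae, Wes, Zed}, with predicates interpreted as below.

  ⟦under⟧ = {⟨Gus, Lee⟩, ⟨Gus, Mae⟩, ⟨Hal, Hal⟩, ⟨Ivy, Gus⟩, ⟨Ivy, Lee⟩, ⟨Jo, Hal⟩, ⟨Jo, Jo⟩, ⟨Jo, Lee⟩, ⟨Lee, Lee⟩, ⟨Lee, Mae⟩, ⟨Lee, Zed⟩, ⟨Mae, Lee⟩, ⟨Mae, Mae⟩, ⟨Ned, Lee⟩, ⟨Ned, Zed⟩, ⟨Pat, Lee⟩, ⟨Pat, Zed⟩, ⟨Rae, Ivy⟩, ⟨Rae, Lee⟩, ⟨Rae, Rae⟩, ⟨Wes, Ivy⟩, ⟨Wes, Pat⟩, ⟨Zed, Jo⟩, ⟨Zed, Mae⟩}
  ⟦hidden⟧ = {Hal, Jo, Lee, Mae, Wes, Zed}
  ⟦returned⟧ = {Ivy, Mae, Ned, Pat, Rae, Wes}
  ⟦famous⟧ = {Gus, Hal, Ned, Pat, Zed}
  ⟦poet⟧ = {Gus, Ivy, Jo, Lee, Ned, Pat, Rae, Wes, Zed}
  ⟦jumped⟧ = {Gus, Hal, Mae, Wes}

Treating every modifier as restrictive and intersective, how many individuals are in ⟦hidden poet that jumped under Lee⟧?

0

⟦that jumped⟧ = ⟦jumped⟧ = {Gus, Hal, Mae, Wes}
⟦under Lee⟧ = {x : ⟨x, Lee⟩ ∈ ⟦under⟧} = {Gus, Ivy, Jo, Lee, Mae, Ned, Pat, Rae}
⟦poet⟧ = {Gus, Ivy, Jo, Lee, Ned, Pat, Rae, Wes, Zed}
… ∩ ⟦that jumped⟧ = {Gus, Ivy, Jo, Lee, Ned, Pat, Rae, Wes, Zed} ∩ {Gus, Hal, Mae, Wes} = {Gus, Wes}
… ∩ ⟦under Lee⟧ = {Gus, Wes} ∩ {Gus, Ivy, Jo, Lee, Mae, Ned, Pat, Rae} = {Gus}
… ∩ ⟦hidden⟧ = {Gus} ∩ {Hal, Jo, Lee, Mae, Wes, Zed} = ∅
⟦hidden poet that jumped under Lee⟧ = ∅, so the cardinality is 0.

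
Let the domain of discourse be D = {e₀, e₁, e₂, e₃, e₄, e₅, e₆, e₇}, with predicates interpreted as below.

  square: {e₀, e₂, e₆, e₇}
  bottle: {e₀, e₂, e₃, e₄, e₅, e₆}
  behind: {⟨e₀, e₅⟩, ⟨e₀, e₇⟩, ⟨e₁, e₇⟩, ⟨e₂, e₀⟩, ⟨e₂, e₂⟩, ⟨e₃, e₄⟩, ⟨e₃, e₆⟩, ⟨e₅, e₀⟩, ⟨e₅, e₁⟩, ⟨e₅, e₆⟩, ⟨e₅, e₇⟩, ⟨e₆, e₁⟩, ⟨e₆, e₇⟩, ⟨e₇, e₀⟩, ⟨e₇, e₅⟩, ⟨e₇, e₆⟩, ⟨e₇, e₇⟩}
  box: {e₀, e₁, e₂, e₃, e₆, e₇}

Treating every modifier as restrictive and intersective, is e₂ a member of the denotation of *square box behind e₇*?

no

⟦behind e₇⟧ = {x : ⟨x, e₇⟩ ∈ ⟦behind⟧} = {e₀, e₁, e₅, e₆, e₇}
⟦box⟧ = {e₀, e₁, e₂, e₃, e₆, e₇}
… ∩ ⟦behind e₇⟧ = {e₀, e₁, e₂, e₃, e₆, e₇} ∩ {e₀, e₁, e₅, e₆, e₇} = {e₀, e₁, e₆, e₇}
… ∩ ⟦square⟧ = {e₀, e₁, e₆, e₇} ∩ {e₀, e₂, e₆, e₇} = {e₀, e₆, e₇}
⟦square box behind e₇⟧ = {e₀, e₆, e₇}; e₂ ∉ this set.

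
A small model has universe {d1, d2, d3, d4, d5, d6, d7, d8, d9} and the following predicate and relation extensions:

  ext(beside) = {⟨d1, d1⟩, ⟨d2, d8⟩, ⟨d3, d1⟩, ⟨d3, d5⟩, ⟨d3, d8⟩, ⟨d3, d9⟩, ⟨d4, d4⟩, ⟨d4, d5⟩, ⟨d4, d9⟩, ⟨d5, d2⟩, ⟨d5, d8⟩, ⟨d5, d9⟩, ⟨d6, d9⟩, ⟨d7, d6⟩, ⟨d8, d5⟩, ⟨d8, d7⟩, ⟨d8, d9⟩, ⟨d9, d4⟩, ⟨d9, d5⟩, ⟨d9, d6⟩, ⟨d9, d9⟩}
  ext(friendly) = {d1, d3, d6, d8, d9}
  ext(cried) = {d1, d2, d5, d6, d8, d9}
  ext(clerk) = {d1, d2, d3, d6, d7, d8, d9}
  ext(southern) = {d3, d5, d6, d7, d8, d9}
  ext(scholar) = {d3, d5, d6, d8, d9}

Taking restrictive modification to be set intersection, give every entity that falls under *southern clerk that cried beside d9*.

{d6, d8, d9}

⟦that cried⟧ = ⟦cried⟧ = {d1, d2, d5, d6, d8, d9}
⟦beside d9⟧ = {x : ⟨x, d9⟩ ∈ ⟦beside⟧} = {d3, d4, d5, d6, d8, d9}
⟦clerk⟧ = {d1, d2, d3, d6, d7, d8, d9}
… ∩ ⟦that cried⟧ = {d1, d2, d3, d6, d7, d8, d9} ∩ {d1, d2, d5, d6, d8, d9} = {d1, d2, d6, d8, d9}
… ∩ ⟦beside d9⟧ = {d1, d2, d6, d8, d9} ∩ {d3, d4, d5, d6, d8, d9} = {d6, d8, d9}
… ∩ ⟦southern⟧ = {d6, d8, d9} ∩ {d3, d5, d6, d7, d8, d9} = {d6, d8, d9}
So ⟦southern clerk that cried beside d9⟧ = {d6, d8, d9}.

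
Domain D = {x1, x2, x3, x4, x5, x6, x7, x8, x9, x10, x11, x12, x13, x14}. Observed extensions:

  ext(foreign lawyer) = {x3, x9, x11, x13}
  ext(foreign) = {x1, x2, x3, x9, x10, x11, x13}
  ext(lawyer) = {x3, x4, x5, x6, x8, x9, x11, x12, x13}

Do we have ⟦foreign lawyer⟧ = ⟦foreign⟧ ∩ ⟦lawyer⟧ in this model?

⟦foreign⟧ ∩ ⟦lawyer⟧ = {x1, x2, x3, x9, x10, x11, x13} ∩ {x3, x4, x5, x6, x8, x9, x11, x12, x13} = {x3, x9, x11, x13}
Observed ⟦foreign lawyer⟧ = {x3, x9, x11, x13}.
These coincide, so the modifier is intersective here.

yes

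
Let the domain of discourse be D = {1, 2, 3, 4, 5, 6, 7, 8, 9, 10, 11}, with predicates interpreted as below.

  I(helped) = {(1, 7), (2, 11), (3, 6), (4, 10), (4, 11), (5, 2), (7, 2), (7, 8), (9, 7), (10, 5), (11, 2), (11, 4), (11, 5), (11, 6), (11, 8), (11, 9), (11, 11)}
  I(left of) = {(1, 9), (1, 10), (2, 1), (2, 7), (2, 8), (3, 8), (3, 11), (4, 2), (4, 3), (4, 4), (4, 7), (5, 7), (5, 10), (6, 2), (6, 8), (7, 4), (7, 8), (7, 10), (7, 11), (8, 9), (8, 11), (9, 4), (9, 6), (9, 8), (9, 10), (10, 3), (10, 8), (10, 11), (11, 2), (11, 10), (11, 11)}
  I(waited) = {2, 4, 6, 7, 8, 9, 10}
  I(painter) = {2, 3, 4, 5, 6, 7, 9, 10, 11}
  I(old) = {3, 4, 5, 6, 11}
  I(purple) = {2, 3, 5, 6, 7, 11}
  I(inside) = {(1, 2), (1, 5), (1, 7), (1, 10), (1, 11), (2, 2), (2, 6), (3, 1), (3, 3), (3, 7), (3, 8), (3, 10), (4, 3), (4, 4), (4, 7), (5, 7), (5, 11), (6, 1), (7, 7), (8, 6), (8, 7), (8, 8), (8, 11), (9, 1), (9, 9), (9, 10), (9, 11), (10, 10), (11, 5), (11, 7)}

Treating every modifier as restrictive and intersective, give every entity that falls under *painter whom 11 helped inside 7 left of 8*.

∅

⟦whom 11 helped⟧ = {x : ⟨11, x⟩ ∈ ⟦helped⟧} = {2, 4, 5, 6, 8, 9, 11}
⟦inside 7⟧ = {x : ⟨x, 7⟩ ∈ ⟦inside⟧} = {1, 3, 4, 5, 7, 8, 11}
⟦left of 8⟧ = {x : ⟨x, 8⟩ ∈ ⟦left of⟧} = {2, 3, 6, 7, 9, 10}
⟦painter⟧ = {2, 3, 4, 5, 6, 7, 9, 10, 11}
… ∩ ⟦whom 11 helped⟧ = {2, 3, 4, 5, 6, 7, 9, 10, 11} ∩ {2, 4, 5, 6, 8, 9, 11} = {2, 4, 5, 6, 9, 11}
… ∩ ⟦inside 7⟧ = {2, 4, 5, 6, 9, 11} ∩ {1, 3, 4, 5, 7, 8, 11} = {4, 5, 11}
… ∩ ⟦left of 8⟧ = {4, 5, 11} ∩ {2, 3, 6, 7, 9, 10} = ∅
So ⟦painter whom 11 helped inside 7 left of 8⟧ = ∅.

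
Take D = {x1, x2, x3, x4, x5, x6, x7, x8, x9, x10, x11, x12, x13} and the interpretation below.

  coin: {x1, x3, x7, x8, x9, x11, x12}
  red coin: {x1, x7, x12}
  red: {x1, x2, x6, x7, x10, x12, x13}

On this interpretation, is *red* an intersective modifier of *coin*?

⟦red⟧ ∩ ⟦coin⟧ = {x1, x2, x6, x7, x10, x12, x13} ∩ {x1, x3, x7, x8, x9, x11, x12} = {x1, x7, x12}
Observed ⟦red coin⟧ = {x1, x7, x12}.
These coincide, so the modifier is intersective here.

yes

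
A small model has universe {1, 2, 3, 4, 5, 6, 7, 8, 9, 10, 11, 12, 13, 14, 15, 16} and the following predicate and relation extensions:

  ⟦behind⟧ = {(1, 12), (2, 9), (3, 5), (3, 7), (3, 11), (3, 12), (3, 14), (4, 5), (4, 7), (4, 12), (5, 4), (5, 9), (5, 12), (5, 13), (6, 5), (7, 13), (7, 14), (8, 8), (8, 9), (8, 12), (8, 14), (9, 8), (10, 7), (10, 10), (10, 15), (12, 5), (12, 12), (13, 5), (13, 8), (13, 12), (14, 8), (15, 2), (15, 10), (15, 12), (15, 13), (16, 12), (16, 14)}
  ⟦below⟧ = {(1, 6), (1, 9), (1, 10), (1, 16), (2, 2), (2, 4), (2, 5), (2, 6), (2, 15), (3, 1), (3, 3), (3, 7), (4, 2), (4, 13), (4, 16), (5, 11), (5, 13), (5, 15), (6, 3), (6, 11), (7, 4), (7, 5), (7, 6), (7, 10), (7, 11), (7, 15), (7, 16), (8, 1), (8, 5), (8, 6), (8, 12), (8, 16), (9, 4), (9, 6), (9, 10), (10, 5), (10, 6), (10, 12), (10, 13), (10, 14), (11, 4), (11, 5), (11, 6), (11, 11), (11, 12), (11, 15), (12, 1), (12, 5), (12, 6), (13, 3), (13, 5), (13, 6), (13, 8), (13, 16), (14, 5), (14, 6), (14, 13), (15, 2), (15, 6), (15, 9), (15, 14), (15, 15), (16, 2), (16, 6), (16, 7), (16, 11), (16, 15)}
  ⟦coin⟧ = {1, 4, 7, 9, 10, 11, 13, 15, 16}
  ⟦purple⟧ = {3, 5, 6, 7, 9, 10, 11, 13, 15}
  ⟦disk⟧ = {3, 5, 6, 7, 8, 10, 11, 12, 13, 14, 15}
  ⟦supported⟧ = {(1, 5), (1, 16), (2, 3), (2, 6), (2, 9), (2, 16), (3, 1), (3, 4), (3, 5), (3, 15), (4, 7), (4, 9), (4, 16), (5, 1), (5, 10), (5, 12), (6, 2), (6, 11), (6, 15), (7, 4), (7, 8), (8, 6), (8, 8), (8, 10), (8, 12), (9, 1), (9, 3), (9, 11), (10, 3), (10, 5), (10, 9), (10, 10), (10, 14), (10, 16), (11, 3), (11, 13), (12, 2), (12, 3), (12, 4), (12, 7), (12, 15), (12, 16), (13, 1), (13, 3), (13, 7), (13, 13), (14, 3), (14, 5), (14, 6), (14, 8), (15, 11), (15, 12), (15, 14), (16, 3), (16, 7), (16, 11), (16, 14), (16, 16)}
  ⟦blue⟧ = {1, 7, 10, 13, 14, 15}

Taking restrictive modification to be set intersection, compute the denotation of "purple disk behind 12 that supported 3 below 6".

⟦behind 12⟧ = {x : ⟨x, 12⟩ ∈ ⟦behind⟧} = {1, 3, 4, 5, 8, 12, 13, 15, 16}
⟦that supported 3⟧ = {x : ⟨x, 3⟩ ∈ ⟦supported⟧} = {2, 9, 10, 11, 12, 13, 14, 16}
⟦below 6⟧ = {x : ⟨x, 6⟩ ∈ ⟦below⟧} = {1, 2, 7, 8, 9, 10, 11, 12, 13, 14, 15, 16}
⟦disk⟧ = {3, 5, 6, 7, 8, 10, 11, 12, 13, 14, 15}
… ∩ ⟦behind 12⟧ = {3, 5, 6, 7, 8, 10, 11, 12, 13, 14, 15} ∩ {1, 3, 4, 5, 8, 12, 13, 15, 16} = {3, 5, 8, 12, 13, 15}
… ∩ ⟦that supported 3⟧ = {3, 5, 8, 12, 13, 15} ∩ {2, 9, 10, 11, 12, 13, 14, 16} = {12, 13}
… ∩ ⟦below 6⟧ = {12, 13} ∩ {1, 2, 7, 8, 9, 10, 11, 12, 13, 14, 15, 16} = {12, 13}
… ∩ ⟦purple⟧ = {12, 13} ∩ {3, 5, 6, 7, 9, 10, 11, 13, 15} = {13}
So ⟦purple disk behind 12 that supported 3 below 6⟧ = {13}.

{13}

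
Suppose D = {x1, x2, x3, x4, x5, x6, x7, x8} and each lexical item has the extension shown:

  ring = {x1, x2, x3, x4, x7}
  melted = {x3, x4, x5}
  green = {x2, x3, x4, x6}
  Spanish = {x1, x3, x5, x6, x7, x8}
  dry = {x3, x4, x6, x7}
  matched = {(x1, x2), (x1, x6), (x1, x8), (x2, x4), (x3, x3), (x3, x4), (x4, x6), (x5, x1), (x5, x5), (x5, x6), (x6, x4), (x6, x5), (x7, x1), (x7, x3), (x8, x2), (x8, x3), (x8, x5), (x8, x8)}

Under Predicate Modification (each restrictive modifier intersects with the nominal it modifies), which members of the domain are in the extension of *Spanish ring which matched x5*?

⟦which matched x5⟧ = {x : ⟨x, x5⟩ ∈ ⟦matched⟧} = {x5, x6, x8}
⟦ring⟧ = {x1, x2, x3, x4, x7}
… ∩ ⟦which matched x5⟧ = {x1, x2, x3, x4, x7} ∩ {x5, x6, x8} = ∅
… ∩ ⟦Spanish⟧ = ∅ ∩ {x1, x3, x5, x6, x7, x8} = ∅
So ⟦Spanish ring which matched x5⟧ = ∅.

∅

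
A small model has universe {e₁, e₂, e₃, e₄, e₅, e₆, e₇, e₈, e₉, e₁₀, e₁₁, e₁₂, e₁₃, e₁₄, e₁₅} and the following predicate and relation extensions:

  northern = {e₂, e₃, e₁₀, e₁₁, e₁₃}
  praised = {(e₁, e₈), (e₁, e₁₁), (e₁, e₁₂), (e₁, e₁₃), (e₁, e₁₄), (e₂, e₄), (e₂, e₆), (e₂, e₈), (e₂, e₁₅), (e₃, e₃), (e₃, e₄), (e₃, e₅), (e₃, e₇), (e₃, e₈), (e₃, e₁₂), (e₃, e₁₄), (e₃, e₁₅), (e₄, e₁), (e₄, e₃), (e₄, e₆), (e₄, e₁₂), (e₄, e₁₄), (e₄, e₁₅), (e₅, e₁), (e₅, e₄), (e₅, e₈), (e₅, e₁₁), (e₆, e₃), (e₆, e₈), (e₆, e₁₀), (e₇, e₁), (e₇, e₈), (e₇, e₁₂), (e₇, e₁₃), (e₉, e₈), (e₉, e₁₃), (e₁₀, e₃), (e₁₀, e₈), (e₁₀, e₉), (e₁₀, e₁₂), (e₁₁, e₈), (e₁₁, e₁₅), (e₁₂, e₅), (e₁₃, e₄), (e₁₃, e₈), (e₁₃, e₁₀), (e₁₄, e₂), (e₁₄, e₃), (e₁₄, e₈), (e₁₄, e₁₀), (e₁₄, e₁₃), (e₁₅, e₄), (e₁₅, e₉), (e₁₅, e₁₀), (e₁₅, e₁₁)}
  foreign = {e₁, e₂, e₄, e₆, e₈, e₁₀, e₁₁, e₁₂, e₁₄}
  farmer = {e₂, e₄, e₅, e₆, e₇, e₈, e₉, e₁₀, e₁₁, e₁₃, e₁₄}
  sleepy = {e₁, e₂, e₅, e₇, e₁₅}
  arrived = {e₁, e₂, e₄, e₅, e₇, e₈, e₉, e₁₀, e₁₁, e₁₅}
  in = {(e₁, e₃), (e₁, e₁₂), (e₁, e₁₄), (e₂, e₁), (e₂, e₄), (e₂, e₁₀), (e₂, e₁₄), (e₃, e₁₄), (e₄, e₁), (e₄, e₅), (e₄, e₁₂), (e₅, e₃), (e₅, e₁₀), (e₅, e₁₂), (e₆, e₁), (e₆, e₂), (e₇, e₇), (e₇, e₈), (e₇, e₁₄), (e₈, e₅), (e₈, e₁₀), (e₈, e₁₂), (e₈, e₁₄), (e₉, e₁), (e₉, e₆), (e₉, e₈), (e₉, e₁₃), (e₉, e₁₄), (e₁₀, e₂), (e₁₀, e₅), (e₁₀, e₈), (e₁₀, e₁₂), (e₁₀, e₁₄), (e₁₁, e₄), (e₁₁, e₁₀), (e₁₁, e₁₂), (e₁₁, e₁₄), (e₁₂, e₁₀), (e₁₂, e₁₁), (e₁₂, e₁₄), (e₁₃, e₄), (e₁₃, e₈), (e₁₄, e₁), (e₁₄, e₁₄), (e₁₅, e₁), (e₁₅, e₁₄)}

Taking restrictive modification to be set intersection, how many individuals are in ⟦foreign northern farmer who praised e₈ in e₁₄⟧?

⟦who praised e₈⟧ = {x : ⟨x, e₈⟩ ∈ ⟦praised⟧} = {e₁, e₂, e₃, e₅, e₆, e₇, e₉, e₁₀, e₁₁, e₁₃, e₁₄}
⟦in e₁₄⟧ = {x : ⟨x, e₁₄⟩ ∈ ⟦in⟧} = {e₁, e₂, e₃, e₇, e₈, e₉, e₁₀, e₁₁, e₁₂, e₁₄, e₁₅}
⟦farmer⟧ = {e₂, e₄, e₅, e₆, e₇, e₈, e₉, e₁₀, e₁₁, e₁₃, e₁₄}
… ∩ ⟦who praised e₈⟧ = {e₂, e₄, e₅, e₆, e₇, e₈, e₉, e₁₀, e₁₁, e₁₃, e₁₄} ∩ {e₁, e₂, e₃, e₅, e₆, e₇, e₉, e₁₀, e₁₁, e₁₃, e₁₄} = {e₂, e₅, e₆, e₇, e₉, e₁₀, e₁₁, e₁₃, e₁₄}
… ∩ ⟦in e₁₄⟧ = {e₂, e₅, e₆, e₇, e₉, e₁₀, e₁₁, e₁₃, e₁₄} ∩ {e₁, e₂, e₃, e₇, e₈, e₉, e₁₀, e₁₁, e₁₂, e₁₄, e₁₅} = {e₂, e₇, e₉, e₁₀, e₁₁, e₁₄}
… ∩ ⟦foreign⟧ = {e₂, e₇, e₉, e₁₀, e₁₁, e₁₄} ∩ {e₁, e₂, e₄, e₆, e₈, e₁₀, e₁₁, e₁₂, e₁₄} = {e₂, e₁₀, e₁₁, e₁₄}
… ∩ ⟦northern⟧ = {e₂, e₁₀, e₁₁, e₁₄} ∩ {e₂, e₃, e₁₀, e₁₁, e₁₃} = {e₂, e₁₀, e₁₁}
⟦foreign northern farmer who praised e₈ in e₁₄⟧ = {e₂, e₁₀, e₁₁}, so the cardinality is 3.

3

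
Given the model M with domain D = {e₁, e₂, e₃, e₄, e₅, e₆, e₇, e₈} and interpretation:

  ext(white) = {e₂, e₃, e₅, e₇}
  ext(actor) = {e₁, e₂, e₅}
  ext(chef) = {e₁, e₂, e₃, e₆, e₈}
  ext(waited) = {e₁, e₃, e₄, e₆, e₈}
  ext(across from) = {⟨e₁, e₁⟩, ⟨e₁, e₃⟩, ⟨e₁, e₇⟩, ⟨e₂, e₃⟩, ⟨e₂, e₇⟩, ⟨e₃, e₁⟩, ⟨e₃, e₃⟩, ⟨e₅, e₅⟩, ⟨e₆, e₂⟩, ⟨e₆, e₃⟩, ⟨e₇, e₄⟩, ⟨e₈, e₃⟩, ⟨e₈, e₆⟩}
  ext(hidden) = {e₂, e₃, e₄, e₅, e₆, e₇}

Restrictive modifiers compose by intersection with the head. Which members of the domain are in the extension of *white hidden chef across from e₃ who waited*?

⟦across from e₃⟧ = {x : ⟨x, e₃⟩ ∈ ⟦across from⟧} = {e₁, e₂, e₃, e₆, e₈}
⟦who waited⟧ = ⟦waited⟧ = {e₁, e₃, e₄, e₆, e₈}
⟦chef⟧ = {e₁, e₂, e₃, e₆, e₈}
… ∩ ⟦across from e₃⟧ = {e₁, e₂, e₃, e₆, e₈} ∩ {e₁, e₂, e₃, e₆, e₈} = {e₁, e₂, e₃, e₆, e₈}
… ∩ ⟦who waited⟧ = {e₁, e₂, e₃, e₆, e₈} ∩ {e₁, e₃, e₄, e₆, e₈} = {e₁, e₃, e₆, e₈}
… ∩ ⟦white⟧ = {e₁, e₃, e₆, e₈} ∩ {e₂, e₃, e₅, e₇} = {e₃}
… ∩ ⟦hidden⟧ = {e₃} ∩ {e₂, e₃, e₄, e₅, e₆, e₇} = {e₃}
So ⟦white hidden chef across from e₃ who waited⟧ = {e₃}.

{e₃}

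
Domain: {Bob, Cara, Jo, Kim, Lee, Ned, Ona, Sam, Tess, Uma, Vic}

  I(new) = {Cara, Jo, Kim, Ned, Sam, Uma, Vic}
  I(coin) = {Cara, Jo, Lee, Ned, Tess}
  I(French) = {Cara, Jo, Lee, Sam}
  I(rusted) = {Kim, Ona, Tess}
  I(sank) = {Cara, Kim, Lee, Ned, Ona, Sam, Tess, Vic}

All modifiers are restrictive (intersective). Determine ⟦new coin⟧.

⟦coin⟧ = {Cara, Jo, Lee, Ned, Tess}
… ∩ ⟦new⟧ = {Cara, Jo, Lee, Ned, Tess} ∩ {Cara, Jo, Kim, Ned, Sam, Uma, Vic} = {Cara, Jo, Ned}
So ⟦new coin⟧ = {Cara, Jo, Ned}.

{Cara, Jo, Ned}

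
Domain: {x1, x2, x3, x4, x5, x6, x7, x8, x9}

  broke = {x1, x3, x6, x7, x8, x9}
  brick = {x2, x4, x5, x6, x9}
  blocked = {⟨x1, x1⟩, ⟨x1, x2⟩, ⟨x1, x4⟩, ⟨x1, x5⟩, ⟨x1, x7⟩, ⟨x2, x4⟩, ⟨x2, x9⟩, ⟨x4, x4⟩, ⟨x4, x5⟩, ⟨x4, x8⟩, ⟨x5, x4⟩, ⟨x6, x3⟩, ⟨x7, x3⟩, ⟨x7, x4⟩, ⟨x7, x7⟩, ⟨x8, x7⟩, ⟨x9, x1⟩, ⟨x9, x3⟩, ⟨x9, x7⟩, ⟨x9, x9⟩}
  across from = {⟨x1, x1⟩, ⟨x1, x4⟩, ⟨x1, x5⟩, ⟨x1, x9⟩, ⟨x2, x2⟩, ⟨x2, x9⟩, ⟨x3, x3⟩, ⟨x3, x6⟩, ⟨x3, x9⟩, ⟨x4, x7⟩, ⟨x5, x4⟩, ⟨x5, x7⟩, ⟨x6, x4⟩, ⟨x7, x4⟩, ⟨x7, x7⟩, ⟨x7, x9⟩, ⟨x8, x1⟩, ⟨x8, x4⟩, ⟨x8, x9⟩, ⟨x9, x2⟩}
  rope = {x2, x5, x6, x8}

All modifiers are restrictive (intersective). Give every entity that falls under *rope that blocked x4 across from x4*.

{x5}

⟦that blocked x4⟧ = {x : ⟨x, x4⟩ ∈ ⟦blocked⟧} = {x1, x2, x4, x5, x7}
⟦across from x4⟧ = {x : ⟨x, x4⟩ ∈ ⟦across from⟧} = {x1, x5, x6, x7, x8}
⟦rope⟧ = {x2, x5, x6, x8}
… ∩ ⟦that blocked x4⟧ = {x2, x5, x6, x8} ∩ {x1, x2, x4, x5, x7} = {x2, x5}
… ∩ ⟦across from x4⟧ = {x2, x5} ∩ {x1, x5, x6, x7, x8} = {x5}
So ⟦rope that blocked x4 across from x4⟧ = {x5}.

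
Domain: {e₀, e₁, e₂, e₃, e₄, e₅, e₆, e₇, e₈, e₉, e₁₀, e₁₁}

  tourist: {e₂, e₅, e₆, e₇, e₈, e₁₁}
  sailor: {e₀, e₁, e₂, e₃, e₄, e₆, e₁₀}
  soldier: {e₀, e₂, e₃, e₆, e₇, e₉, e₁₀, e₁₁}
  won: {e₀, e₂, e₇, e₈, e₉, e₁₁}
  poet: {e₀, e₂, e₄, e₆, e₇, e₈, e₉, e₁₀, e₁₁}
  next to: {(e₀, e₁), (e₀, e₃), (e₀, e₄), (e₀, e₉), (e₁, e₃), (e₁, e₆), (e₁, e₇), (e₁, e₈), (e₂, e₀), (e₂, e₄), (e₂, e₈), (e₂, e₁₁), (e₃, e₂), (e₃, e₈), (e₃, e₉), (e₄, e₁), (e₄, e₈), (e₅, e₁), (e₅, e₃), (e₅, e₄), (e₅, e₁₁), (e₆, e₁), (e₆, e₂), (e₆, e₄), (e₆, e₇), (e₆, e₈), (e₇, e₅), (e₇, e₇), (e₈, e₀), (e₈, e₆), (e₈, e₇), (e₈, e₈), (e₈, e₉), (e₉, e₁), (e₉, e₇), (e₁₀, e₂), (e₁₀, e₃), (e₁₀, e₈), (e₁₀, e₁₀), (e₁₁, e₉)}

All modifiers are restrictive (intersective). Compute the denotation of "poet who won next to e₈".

⟦who won⟧ = ⟦won⟧ = {e₀, e₂, e₇, e₈, e₉, e₁₁}
⟦next to e₈⟧ = {x : ⟨x, e₈⟩ ∈ ⟦next to⟧} = {e₁, e₂, e₃, e₄, e₆, e₈, e₁₀}
⟦poet⟧ = {e₀, e₂, e₄, e₆, e₇, e₈, e₉, e₁₀, e₁₁}
… ∩ ⟦who won⟧ = {e₀, e₂, e₄, e₆, e₇, e₈, e₉, e₁₀, e₁₁} ∩ {e₀, e₂, e₇, e₈, e₉, e₁₁} = {e₀, e₂, e₇, e₈, e₉, e₁₁}
… ∩ ⟦next to e₈⟧ = {e₀, e₂, e₇, e₈, e₉, e₁₁} ∩ {e₁, e₂, e₃, e₄, e₆, e₈, e₁₀} = {e₂, e₈}
So ⟦poet who won next to e₈⟧ = {e₂, e₈}.

{e₂, e₈}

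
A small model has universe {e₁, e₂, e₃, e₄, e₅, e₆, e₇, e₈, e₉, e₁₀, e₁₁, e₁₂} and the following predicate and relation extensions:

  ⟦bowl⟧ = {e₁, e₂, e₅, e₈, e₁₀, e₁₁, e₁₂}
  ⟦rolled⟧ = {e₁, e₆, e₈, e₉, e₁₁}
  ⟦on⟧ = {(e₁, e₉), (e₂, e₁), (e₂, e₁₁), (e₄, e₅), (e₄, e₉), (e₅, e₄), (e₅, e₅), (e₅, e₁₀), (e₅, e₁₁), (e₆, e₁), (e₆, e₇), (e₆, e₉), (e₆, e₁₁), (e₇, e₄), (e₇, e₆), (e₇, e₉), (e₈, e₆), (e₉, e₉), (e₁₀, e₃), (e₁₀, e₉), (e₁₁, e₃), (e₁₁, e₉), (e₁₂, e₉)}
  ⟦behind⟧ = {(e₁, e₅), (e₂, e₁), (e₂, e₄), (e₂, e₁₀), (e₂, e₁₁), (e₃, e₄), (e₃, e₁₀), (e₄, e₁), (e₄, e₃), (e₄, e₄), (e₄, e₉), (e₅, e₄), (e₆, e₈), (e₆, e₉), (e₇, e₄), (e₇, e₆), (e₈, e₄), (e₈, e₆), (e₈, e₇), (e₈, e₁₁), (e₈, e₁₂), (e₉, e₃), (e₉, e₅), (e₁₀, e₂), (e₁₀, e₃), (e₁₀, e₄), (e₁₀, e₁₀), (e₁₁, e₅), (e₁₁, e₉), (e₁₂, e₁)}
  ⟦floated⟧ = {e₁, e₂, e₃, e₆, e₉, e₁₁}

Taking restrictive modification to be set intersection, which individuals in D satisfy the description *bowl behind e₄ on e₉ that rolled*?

⟦behind e₄⟧ = {x : ⟨x, e₄⟩ ∈ ⟦behind⟧} = {e₂, e₃, e₄, e₅, e₇, e₈, e₁₀}
⟦on e₉⟧ = {x : ⟨x, e₉⟩ ∈ ⟦on⟧} = {e₁, e₄, e₆, e₇, e₉, e₁₀, e₁₁, e₁₂}
⟦that rolled⟧ = ⟦rolled⟧ = {e₁, e₆, e₈, e₉, e₁₁}
⟦bowl⟧ = {e₁, e₂, e₅, e₈, e₁₀, e₁₁, e₁₂}
… ∩ ⟦behind e₄⟧ = {e₁, e₂, e₅, e₈, e₁₀, e₁₁, e₁₂} ∩ {e₂, e₃, e₄, e₅, e₇, e₈, e₁₀} = {e₂, e₅, e₈, e₁₀}
… ∩ ⟦on e₉⟧ = {e₂, e₅, e₈, e₁₀} ∩ {e₁, e₄, e₆, e₇, e₉, e₁₀, e₁₁, e₁₂} = {e₁₀}
… ∩ ⟦that rolled⟧ = {e₁₀} ∩ {e₁, e₆, e₈, e₉, e₁₁} = ∅
So ⟦bowl behind e₄ on e₉ that rolled⟧ = {}.

{}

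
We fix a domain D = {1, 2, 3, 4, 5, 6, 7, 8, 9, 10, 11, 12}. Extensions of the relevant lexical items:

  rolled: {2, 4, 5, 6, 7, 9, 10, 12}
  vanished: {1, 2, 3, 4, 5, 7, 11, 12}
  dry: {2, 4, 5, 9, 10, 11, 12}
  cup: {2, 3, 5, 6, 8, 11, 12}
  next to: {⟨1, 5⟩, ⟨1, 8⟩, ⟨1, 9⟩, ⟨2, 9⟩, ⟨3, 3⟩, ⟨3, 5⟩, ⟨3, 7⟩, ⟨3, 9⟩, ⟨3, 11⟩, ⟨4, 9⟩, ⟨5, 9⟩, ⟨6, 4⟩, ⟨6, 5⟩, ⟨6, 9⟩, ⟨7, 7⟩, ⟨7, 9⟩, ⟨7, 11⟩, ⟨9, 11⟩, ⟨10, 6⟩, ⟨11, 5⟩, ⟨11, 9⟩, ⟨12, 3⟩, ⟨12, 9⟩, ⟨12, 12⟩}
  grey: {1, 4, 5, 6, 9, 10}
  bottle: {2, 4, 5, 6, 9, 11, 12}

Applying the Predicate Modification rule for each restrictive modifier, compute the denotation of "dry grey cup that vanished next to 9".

⟦that vanished⟧ = ⟦vanished⟧ = {1, 2, 3, 4, 5, 7, 11, 12}
⟦next to 9⟧ = {x : ⟨x, 9⟩ ∈ ⟦next to⟧} = {1, 2, 3, 4, 5, 6, 7, 11, 12}
⟦cup⟧ = {2, 3, 5, 6, 8, 11, 12}
… ∩ ⟦that vanished⟧ = {2, 3, 5, 6, 8, 11, 12} ∩ {1, 2, 3, 4, 5, 7, 11, 12} = {2, 3, 5, 11, 12}
… ∩ ⟦next to 9⟧ = {2, 3, 5, 11, 12} ∩ {1, 2, 3, 4, 5, 6, 7, 11, 12} = {2, 3, 5, 11, 12}
… ∩ ⟦dry⟧ = {2, 3, 5, 11, 12} ∩ {2, 4, 5, 9, 10, 11, 12} = {2, 5, 11, 12}
… ∩ ⟦grey⟧ = {2, 5, 11, 12} ∩ {1, 4, 5, 6, 9, 10} = {5}
So ⟦dry grey cup that vanished next to 9⟧ = {5}.

{5}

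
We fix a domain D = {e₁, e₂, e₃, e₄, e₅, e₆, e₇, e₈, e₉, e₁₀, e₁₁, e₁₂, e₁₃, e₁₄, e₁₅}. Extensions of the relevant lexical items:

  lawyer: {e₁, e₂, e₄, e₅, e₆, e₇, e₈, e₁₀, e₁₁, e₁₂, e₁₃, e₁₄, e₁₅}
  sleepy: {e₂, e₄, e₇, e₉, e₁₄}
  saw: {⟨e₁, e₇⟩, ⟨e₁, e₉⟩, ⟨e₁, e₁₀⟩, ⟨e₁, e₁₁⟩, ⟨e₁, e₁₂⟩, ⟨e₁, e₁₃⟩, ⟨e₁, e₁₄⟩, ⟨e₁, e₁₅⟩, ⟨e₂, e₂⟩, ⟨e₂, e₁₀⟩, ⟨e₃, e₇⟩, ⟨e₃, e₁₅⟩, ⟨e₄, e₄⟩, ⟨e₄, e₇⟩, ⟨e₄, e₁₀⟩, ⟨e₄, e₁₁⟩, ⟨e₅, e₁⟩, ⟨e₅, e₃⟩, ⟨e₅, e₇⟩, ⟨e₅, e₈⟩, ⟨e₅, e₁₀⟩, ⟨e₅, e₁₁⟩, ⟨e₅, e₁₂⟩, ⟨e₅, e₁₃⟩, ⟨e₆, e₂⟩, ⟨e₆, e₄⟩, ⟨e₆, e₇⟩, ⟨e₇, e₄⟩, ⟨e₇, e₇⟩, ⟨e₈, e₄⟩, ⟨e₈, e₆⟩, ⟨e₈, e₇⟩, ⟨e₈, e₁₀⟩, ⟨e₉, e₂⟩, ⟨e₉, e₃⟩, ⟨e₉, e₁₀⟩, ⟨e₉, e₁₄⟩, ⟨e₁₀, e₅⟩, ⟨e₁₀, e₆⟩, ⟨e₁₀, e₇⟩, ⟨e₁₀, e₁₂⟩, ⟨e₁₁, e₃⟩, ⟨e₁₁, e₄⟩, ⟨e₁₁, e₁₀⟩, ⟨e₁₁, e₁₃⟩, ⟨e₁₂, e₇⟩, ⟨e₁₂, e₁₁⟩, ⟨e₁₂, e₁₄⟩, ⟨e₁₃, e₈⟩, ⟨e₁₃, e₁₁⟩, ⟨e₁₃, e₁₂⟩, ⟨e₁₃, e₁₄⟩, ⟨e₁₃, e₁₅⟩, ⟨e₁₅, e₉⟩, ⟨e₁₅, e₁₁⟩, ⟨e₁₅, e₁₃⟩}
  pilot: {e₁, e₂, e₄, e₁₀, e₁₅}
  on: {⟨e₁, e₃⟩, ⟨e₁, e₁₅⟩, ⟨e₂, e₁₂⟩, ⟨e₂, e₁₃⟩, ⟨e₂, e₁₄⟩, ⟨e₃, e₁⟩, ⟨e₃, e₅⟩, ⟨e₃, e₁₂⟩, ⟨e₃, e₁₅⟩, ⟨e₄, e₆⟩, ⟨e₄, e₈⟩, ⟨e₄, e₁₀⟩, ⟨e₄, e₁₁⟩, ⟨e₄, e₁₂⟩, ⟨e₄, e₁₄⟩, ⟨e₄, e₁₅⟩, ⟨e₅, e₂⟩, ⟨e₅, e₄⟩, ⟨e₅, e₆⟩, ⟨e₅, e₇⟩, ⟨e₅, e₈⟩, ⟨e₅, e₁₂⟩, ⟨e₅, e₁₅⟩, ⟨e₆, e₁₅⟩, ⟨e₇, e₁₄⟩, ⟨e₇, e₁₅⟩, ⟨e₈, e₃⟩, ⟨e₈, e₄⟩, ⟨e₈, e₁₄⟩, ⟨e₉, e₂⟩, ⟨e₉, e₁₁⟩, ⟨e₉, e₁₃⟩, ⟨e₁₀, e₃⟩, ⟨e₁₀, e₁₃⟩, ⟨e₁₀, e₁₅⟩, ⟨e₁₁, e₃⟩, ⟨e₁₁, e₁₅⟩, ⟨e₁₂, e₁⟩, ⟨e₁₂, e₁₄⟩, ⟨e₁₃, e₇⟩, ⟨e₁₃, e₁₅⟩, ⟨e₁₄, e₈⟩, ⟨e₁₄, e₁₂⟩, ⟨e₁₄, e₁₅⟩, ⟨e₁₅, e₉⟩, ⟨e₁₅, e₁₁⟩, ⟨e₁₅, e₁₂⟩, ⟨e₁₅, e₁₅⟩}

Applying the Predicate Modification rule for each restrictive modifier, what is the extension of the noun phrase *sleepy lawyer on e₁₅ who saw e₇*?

⟦on e₁₅⟧ = {x : ⟨x, e₁₅⟩ ∈ ⟦on⟧} = {e₁, e₃, e₄, e₅, e₆, e₇, e₁₀, e₁₁, e₁₃, e₁₄, e₁₅}
⟦who saw e₇⟧ = {x : ⟨x, e₇⟩ ∈ ⟦saw⟧} = {e₁, e₃, e₄, e₅, e₆, e₇, e₈, e₁₀, e₁₂}
⟦lawyer⟧ = {e₁, e₂, e₄, e₅, e₆, e₇, e₈, e₁₀, e₁₁, e₁₂, e₁₃, e₁₄, e₁₅}
… ∩ ⟦on e₁₅⟧ = {e₁, e₂, e₄, e₅, e₆, e₇, e₈, e₁₀, e₁₁, e₁₂, e₁₃, e₁₄, e₁₅} ∩ {e₁, e₃, e₄, e₅, e₆, e₇, e₁₀, e₁₁, e₁₃, e₁₄, e₁₅} = {e₁, e₄, e₅, e₆, e₇, e₁₀, e₁₁, e₁₃, e₁₄, e₁₅}
… ∩ ⟦who saw e₇⟧ = {e₁, e₄, e₅, e₆, e₇, e₁₀, e₁₁, e₁₃, e₁₄, e₁₅} ∩ {e₁, e₃, e₄, e₅, e₆, e₇, e₈, e₁₀, e₁₂} = {e₁, e₄, e₅, e₆, e₇, e₁₀}
… ∩ ⟦sleepy⟧ = {e₁, e₄, e₅, e₆, e₇, e₁₀} ∩ {e₂, e₄, e₇, e₉, e₁₄} = {e₄, e₇}
So ⟦sleepy lawyer on e₁₅ who saw e₇⟧ = {e₄, e₇}.

{e₄, e₇}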